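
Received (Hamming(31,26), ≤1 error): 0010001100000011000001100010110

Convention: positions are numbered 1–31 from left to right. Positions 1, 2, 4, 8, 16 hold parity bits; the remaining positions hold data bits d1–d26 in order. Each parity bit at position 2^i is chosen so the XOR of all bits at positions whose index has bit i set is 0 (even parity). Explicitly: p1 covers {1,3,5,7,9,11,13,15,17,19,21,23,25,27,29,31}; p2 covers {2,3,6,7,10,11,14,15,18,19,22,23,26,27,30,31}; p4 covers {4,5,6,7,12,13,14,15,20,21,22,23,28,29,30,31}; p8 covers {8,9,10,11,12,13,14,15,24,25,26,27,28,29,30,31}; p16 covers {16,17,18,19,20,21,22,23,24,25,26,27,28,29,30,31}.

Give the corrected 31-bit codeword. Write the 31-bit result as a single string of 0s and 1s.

s1 (pos 1,3,5,7,9,11,13,15,17,19,21,23,25,27,29,31): 0⊕1⊕0⊕1⊕0⊕0⊕0⊕1⊕0⊕0⊕0⊕1⊕0⊕1⊕1⊕0 = 0
s2 (pos 2,3,6,7,10,11,14,15,18,19,22,23,26,27,30,31): 0⊕1⊕0⊕1⊕0⊕0⊕0⊕1⊕0⊕0⊕1⊕1⊕0⊕1⊕1⊕0 = 1
s4 (pos 4,5,6,7,12,13,14,15,20,21,22,23,28,29,30,31): 0⊕0⊕0⊕1⊕0⊕0⊕0⊕1⊕0⊕0⊕1⊕1⊕0⊕1⊕1⊕0 = 0
s8 (pos 8,9,10,11,12,13,14,15,24,25,26,27,28,29,30,31): 1⊕0⊕0⊕0⊕0⊕0⊕0⊕1⊕0⊕0⊕0⊕1⊕0⊕1⊕1⊕0 = 1
s16 (pos 16,17,18,19,20,21,22,23,24,25,26,27,28,29,30,31): 1⊕0⊕0⊕0⊕0⊕0⊕1⊕1⊕0⊕0⊕0⊕1⊕0⊕1⊕1⊕0 = 0
Syndrome s16…s1 = 01010 → error at position 10.
Flip position 10: 0010001100000011000001100010110 → 0010001101000011000001100010110

0010001101000011000001100010110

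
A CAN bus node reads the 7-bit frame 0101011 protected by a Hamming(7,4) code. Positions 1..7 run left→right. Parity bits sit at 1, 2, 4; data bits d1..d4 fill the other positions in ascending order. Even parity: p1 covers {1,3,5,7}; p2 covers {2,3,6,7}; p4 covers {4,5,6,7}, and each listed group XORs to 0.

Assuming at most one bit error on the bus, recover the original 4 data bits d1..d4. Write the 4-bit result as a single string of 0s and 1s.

0010

s1 (pos 1,3,5,7): 0⊕0⊕0⊕1 = 1
s2 (pos 2,3,6,7): 1⊕0⊕1⊕1 = 1
s4 (pos 4,5,6,7): 1⊕0⊕1⊕1 = 1
Syndrome s4…s1 = 111 → error at position 7.
Flip position 7: 0101011 → 0101010
Read data bits from positions 3,5,6,7: 0010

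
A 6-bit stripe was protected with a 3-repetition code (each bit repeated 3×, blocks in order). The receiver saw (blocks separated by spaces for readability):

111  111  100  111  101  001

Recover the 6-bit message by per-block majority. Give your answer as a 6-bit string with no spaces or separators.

110110

Block 1 (111): 3 ones → 1
Block 2 (111): 3 ones → 1
Block 3 (100): 1 one → 0
Block 4 (111): 3 ones → 1
Block 5 (101): 2 ones → 1
Block 6 (001): 1 one → 0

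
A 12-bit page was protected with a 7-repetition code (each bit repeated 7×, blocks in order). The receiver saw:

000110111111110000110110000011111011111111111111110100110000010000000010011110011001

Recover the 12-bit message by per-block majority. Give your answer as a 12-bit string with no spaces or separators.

Block 1 (0001101): 3 ones → 0
Block 2 (1111111): 7 ones → 1
Block 3 (0000110): 2 ones → 0
Block 4 (1100000): 2 ones → 0
Block 5 (1111101): 6 ones → 1
Block 6 (1111111): 7 ones → 1
Block 7 (1111111): 7 ones → 1
Block 8 (1010011): 4 ones → 1
Block 9 (0000010): 1 one → 0
Block 10 (0000000): 0 ones → 0
Block 11 (1001111): 5 ones → 1
Block 12 (0011001): 3 ones → 0

010011110010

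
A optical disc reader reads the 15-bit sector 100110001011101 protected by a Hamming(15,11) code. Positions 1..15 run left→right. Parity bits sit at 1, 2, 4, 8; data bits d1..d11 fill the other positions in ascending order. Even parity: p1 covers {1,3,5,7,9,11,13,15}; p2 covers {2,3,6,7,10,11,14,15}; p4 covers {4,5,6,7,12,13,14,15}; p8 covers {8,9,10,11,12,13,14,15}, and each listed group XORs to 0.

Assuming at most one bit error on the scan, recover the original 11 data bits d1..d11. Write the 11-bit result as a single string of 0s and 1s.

01001010101

s1 (pos 1,3,5,7,9,11,13,15): 1⊕0⊕1⊕0⊕1⊕1⊕1⊕1 = 0
s2 (pos 2,3,6,7,10,11,14,15): 0⊕0⊕0⊕0⊕0⊕1⊕0⊕1 = 0
s4 (pos 4,5,6,7,12,13,14,15): 1⊕1⊕0⊕0⊕1⊕1⊕0⊕1 = 1
s8 (pos 8,9,10,11,12,13,14,15): 0⊕1⊕0⊕1⊕1⊕1⊕0⊕1 = 1
Syndrome s8…s1 = 1100 → error at position 12.
Flip position 12: 100110001011101 → 100110001010101
Read data bits from positions 3,5,6,7,9,10,11,12,13,14,15: 01001010101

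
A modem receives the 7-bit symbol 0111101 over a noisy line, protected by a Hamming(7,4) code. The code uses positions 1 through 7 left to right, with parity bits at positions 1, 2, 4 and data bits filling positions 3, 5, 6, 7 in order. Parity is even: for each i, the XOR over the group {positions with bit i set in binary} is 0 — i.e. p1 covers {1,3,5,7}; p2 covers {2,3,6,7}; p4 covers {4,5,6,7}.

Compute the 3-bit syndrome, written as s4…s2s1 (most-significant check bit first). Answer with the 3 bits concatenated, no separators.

s1 (pos 1,3,5,7): 0⊕1⊕1⊕1 = 1
s2 (pos 2,3,6,7): 1⊕1⊕0⊕1 = 1
s4 (pos 4,5,6,7): 1⊕1⊕0⊕1 = 1
Syndrome s4…s1 = 111 → error at position 7.

111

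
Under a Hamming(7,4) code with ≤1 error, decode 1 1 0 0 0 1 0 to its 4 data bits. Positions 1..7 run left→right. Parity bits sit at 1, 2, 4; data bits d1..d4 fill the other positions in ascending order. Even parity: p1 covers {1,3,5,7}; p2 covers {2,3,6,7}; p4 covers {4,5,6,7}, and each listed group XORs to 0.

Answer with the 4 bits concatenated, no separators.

s1 (pos 1,3,5,7): 1⊕0⊕0⊕0 = 1
s2 (pos 2,3,6,7): 1⊕0⊕1⊕0 = 0
s4 (pos 4,5,6,7): 0⊕0⊕1⊕0 = 1
Syndrome s4…s1 = 101 → error at position 5.
Flip position 5: 1100010 → 1100110
Read data bits from positions 3,5,6,7: 0110

0110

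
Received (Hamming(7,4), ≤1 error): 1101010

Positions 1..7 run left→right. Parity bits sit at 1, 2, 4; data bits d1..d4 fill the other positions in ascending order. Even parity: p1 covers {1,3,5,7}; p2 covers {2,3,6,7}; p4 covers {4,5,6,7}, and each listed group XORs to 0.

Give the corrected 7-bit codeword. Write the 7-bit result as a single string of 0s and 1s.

0101010

s1 (pos 1,3,5,7): 1⊕0⊕0⊕0 = 1
s2 (pos 2,3,6,7): 1⊕0⊕1⊕0 = 0
s4 (pos 4,5,6,7): 1⊕0⊕1⊕0 = 0
Syndrome s4…s1 = 001 → error at position 1.
Flip position 1: 1101010 → 0101010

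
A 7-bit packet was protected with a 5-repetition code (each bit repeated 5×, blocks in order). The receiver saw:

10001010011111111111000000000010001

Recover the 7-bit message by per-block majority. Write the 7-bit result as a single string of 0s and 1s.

0011000

Block 1 (10001): 2 ones → 0
Block 2 (01001): 2 ones → 0
Block 3 (11111): 5 ones → 1
Block 4 (11111): 5 ones → 1
Block 5 (00000): 0 ones → 0
Block 6 (00000): 0 ones → 0
Block 7 (10001): 2 ones → 0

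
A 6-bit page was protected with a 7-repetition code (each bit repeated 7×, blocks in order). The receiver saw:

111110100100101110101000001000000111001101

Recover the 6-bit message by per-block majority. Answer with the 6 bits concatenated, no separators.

Block 1 (1111101): 6 ones → 1
Block 2 (0010010): 2 ones → 0
Block 3 (1110101): 5 ones → 1
Block 4 (0000010): 1 one → 0
Block 5 (0000011): 2 ones → 0
Block 6 (1001101): 4 ones → 1

101001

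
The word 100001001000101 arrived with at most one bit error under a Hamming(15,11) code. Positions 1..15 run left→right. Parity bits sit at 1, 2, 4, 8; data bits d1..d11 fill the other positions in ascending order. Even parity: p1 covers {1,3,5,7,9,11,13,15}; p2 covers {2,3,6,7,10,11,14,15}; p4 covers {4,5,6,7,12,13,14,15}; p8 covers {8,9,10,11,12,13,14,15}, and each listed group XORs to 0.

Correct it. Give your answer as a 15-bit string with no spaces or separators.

100001001001101

s1 (pos 1,3,5,7,9,11,13,15): 1⊕0⊕0⊕0⊕1⊕0⊕1⊕1 = 0
s2 (pos 2,3,6,7,10,11,14,15): 0⊕0⊕1⊕0⊕0⊕0⊕0⊕1 = 0
s4 (pos 4,5,6,7,12,13,14,15): 0⊕0⊕1⊕0⊕0⊕1⊕0⊕1 = 1
s8 (pos 8,9,10,11,12,13,14,15): 0⊕1⊕0⊕0⊕0⊕1⊕0⊕1 = 1
Syndrome s8…s1 = 1100 → error at position 12.
Flip position 12: 100001001000101 → 100001001001101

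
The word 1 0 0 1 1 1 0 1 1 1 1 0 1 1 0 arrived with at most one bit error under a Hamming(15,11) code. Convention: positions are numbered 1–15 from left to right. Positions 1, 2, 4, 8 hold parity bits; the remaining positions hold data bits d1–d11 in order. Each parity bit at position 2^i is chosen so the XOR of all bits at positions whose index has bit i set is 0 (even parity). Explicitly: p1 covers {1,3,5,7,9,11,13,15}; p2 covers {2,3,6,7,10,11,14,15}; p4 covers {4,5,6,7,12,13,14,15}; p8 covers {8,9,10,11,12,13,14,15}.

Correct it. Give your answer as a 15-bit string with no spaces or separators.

s1 (pos 1,3,5,7,9,11,13,15): 1⊕0⊕1⊕0⊕1⊕1⊕1⊕0 = 1
s2 (pos 2,3,6,7,10,11,14,15): 0⊕0⊕1⊕0⊕1⊕1⊕1⊕0 = 0
s4 (pos 4,5,6,7,12,13,14,15): 1⊕1⊕1⊕0⊕0⊕1⊕1⊕0 = 1
s8 (pos 8,9,10,11,12,13,14,15): 1⊕1⊕1⊕1⊕0⊕1⊕1⊕0 = 0
Syndrome s8…s1 = 0101 → error at position 5.
Flip position 5: 100111011110110 → 100101011110110

100101011110110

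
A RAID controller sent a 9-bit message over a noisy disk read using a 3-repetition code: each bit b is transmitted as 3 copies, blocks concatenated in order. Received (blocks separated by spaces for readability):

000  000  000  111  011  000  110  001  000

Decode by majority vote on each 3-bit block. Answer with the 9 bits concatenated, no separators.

Block 1 (000): 0 ones → 0
Block 2 (000): 0 ones → 0
Block 3 (000): 0 ones → 0
Block 4 (111): 3 ones → 1
Block 5 (011): 2 ones → 1
Block 6 (000): 0 ones → 0
Block 7 (110): 2 ones → 1
Block 8 (001): 1 one → 0
Block 9 (000): 0 ones → 0

000110100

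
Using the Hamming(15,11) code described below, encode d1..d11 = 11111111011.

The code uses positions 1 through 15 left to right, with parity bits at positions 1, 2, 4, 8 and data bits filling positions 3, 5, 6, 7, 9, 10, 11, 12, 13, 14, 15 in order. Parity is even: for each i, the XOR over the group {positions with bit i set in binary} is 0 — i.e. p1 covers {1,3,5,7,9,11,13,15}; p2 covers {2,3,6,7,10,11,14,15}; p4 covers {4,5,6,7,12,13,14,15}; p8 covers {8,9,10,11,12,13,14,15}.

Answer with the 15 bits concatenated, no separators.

011011101111011

Place data at non-parity positions: p1 p2 1 p4 1 1 1 p8 1 1 1 1 0 1 1
p1 (pos 1,3,5,7,9,11,13,15): XOR of data positions = 1⊕1⊕1⊕1⊕1⊕0⊕1 = 0
p2 (pos 2,3,6,7,10,11,14,15): XOR of data positions = 1⊕1⊕1⊕1⊕1⊕1⊕1 = 1
p4 (pos 4,5,6,7,12,13,14,15): XOR of data positions = 1⊕1⊕1⊕1⊕0⊕1⊕1 = 0
p8 (pos 8,9,10,11,12,13,14,15): XOR of data positions = 1⊕1⊕1⊕1⊕0⊕1⊕1 = 0
Codeword: 011011101111011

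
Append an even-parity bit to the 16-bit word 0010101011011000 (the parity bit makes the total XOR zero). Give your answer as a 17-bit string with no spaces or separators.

XOR of the 16 data bits: 0⊕0⊕1⊕0⊕1⊕0⊕1⊕0⊕1⊕1⊕0⊕1⊕1⊕0⊕0⊕0 = 1
Parity bit = 1 (so all 17 bits XOR to 0).

00101010110110001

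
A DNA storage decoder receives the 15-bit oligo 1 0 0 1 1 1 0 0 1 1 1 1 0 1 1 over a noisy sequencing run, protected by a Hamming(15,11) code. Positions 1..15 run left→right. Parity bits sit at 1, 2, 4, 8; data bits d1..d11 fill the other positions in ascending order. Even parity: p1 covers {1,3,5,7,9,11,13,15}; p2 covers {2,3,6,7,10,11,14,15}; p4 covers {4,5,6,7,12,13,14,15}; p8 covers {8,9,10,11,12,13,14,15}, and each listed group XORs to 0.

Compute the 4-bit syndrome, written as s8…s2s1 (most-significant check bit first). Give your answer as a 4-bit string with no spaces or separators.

s1 (pos 1,3,5,7,9,11,13,15): 1⊕0⊕1⊕0⊕1⊕1⊕0⊕1 = 1
s2 (pos 2,3,6,7,10,11,14,15): 0⊕0⊕1⊕0⊕1⊕1⊕1⊕1 = 1
s4 (pos 4,5,6,7,12,13,14,15): 1⊕1⊕1⊕0⊕1⊕0⊕1⊕1 = 0
s8 (pos 8,9,10,11,12,13,14,15): 0⊕1⊕1⊕1⊕1⊕0⊕1⊕1 = 0
Syndrome s8…s1 = 0011 → error at position 3.

0011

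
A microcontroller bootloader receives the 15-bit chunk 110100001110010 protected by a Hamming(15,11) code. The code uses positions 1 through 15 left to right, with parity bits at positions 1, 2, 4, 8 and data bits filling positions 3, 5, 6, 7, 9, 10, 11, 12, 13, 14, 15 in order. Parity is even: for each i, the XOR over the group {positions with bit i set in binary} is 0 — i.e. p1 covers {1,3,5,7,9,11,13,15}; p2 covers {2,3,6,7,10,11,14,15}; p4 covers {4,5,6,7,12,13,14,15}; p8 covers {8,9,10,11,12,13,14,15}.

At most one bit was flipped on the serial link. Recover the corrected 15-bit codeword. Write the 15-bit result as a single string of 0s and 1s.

010100001110010

s1 (pos 1,3,5,7,9,11,13,15): 1⊕0⊕0⊕0⊕1⊕1⊕0⊕0 = 1
s2 (pos 2,3,6,7,10,11,14,15): 1⊕0⊕0⊕0⊕1⊕1⊕1⊕0 = 0
s4 (pos 4,5,6,7,12,13,14,15): 1⊕0⊕0⊕0⊕0⊕0⊕1⊕0 = 0
s8 (pos 8,9,10,11,12,13,14,15): 0⊕1⊕1⊕1⊕0⊕0⊕1⊕0 = 0
Syndrome s8…s1 = 0001 → error at position 1.
Flip position 1: 110100001110010 → 010100001110010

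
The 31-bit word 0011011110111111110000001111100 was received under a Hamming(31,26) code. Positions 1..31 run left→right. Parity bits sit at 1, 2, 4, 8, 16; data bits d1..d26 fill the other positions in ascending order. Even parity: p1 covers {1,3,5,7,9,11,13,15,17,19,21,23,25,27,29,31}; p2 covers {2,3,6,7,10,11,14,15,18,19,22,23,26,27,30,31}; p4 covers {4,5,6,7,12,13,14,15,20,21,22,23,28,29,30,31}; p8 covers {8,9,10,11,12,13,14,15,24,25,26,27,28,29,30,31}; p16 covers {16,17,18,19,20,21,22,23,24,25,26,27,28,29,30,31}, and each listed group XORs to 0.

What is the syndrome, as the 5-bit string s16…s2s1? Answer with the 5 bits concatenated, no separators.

s1 (pos 1,3,5,7,9,11,13,15,17,19,21,23,25,27,29,31): 0⊕1⊕0⊕1⊕1⊕1⊕1⊕1⊕1⊕0⊕0⊕0⊕1⊕1⊕1⊕0 = 0
s2 (pos 2,3,6,7,10,11,14,15,18,19,22,23,26,27,30,31): 0⊕1⊕1⊕1⊕0⊕1⊕1⊕1⊕1⊕0⊕0⊕0⊕1⊕1⊕0⊕0 = 1
s4 (pos 4,5,6,7,12,13,14,15,20,21,22,23,28,29,30,31): 1⊕0⊕1⊕1⊕1⊕1⊕1⊕1⊕0⊕0⊕0⊕0⊕1⊕1⊕0⊕0 = 1
s8 (pos 8,9,10,11,12,13,14,15,24,25,26,27,28,29,30,31): 1⊕1⊕0⊕1⊕1⊕1⊕1⊕1⊕0⊕1⊕1⊕1⊕1⊕1⊕0⊕0 = 0
s16 (pos 16,17,18,19,20,21,22,23,24,25,26,27,28,29,30,31): 1⊕1⊕1⊕0⊕0⊕0⊕0⊕0⊕0⊕1⊕1⊕1⊕1⊕1⊕0⊕0 = 0
Syndrome s16…s1 = 00110 → error at position 6.

00110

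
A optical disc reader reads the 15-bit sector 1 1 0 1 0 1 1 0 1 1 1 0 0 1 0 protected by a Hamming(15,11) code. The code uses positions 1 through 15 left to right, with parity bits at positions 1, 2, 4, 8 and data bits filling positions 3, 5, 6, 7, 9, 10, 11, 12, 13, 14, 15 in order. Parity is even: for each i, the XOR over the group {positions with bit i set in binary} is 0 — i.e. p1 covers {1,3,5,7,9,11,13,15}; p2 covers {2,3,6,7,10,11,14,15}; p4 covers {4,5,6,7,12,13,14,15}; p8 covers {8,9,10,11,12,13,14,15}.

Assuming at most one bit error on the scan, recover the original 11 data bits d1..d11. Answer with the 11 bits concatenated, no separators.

00111110010

s1 (pos 1,3,5,7,9,11,13,15): 1⊕0⊕0⊕1⊕1⊕1⊕0⊕0 = 0
s2 (pos 2,3,6,7,10,11,14,15): 1⊕0⊕1⊕1⊕1⊕1⊕1⊕0 = 0
s4 (pos 4,5,6,7,12,13,14,15): 1⊕0⊕1⊕1⊕0⊕0⊕1⊕0 = 0
s8 (pos 8,9,10,11,12,13,14,15): 0⊕1⊕1⊕1⊕0⊕0⊕1⊕0 = 0
Syndrome s8…s1 = 0000 → no error.
Read data bits from positions 3,5,6,7,9,10,11,12,13,14,15: 00111110010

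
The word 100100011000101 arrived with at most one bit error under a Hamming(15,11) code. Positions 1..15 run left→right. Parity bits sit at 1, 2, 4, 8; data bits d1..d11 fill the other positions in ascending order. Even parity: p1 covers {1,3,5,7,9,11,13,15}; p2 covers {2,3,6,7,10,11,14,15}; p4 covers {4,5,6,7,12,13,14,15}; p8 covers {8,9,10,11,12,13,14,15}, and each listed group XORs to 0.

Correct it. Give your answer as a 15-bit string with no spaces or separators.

100101011000101

s1 (pos 1,3,5,7,9,11,13,15): 1⊕0⊕0⊕0⊕1⊕0⊕1⊕1 = 0
s2 (pos 2,3,6,7,10,11,14,15): 0⊕0⊕0⊕0⊕0⊕0⊕0⊕1 = 1
s4 (pos 4,5,6,7,12,13,14,15): 1⊕0⊕0⊕0⊕0⊕1⊕0⊕1 = 1
s8 (pos 8,9,10,11,12,13,14,15): 1⊕1⊕0⊕0⊕0⊕1⊕0⊕1 = 0
Syndrome s8…s1 = 0110 → error at position 6.
Flip position 6: 100100011000101 → 100101011000101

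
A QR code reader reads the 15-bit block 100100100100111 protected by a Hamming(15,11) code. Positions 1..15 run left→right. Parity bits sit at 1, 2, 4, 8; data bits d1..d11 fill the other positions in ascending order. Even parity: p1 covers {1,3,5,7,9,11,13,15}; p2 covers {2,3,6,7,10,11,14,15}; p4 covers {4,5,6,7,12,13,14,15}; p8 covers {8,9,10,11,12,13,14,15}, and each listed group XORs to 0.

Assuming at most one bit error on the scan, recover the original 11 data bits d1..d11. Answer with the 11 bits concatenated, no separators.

00010100111

s1 (pos 1,3,5,7,9,11,13,15): 1⊕0⊕0⊕1⊕0⊕0⊕1⊕1 = 0
s2 (pos 2,3,6,7,10,11,14,15): 0⊕0⊕0⊕1⊕1⊕0⊕1⊕1 = 0
s4 (pos 4,5,6,7,12,13,14,15): 1⊕0⊕0⊕1⊕0⊕1⊕1⊕1 = 1
s8 (pos 8,9,10,11,12,13,14,15): 0⊕0⊕1⊕0⊕0⊕1⊕1⊕1 = 0
Syndrome s8…s1 = 0100 → error at position 4.
Flip position 4: 100100100100111 → 100000100100111
Read data bits from positions 3,5,6,7,9,10,11,12,13,14,15: 00010100111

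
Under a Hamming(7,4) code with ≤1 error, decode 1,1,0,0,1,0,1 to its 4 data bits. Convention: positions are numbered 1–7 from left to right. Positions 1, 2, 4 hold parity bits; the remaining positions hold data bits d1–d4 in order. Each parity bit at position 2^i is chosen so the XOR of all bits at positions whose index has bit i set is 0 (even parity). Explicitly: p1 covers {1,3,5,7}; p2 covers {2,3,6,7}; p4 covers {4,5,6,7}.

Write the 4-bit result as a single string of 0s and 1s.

0101

s1 (pos 1,3,5,7): 1⊕0⊕1⊕1 = 1
s2 (pos 2,3,6,7): 1⊕0⊕0⊕1 = 0
s4 (pos 4,5,6,7): 0⊕1⊕0⊕1 = 0
Syndrome s4…s1 = 001 → error at position 1.
Flip position 1: 1100101 → 0100101
Read data bits from positions 3,5,6,7: 0101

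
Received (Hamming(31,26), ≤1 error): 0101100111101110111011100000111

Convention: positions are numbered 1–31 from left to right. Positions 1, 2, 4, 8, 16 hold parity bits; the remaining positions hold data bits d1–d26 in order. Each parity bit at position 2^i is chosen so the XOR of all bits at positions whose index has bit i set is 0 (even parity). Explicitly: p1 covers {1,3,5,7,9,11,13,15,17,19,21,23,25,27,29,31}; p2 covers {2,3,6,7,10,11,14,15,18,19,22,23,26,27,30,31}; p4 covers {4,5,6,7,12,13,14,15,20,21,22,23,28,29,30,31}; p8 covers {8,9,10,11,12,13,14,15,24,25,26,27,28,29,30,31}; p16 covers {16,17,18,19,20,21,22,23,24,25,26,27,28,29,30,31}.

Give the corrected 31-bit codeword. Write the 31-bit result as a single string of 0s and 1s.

0101100111101110111011000000111

s1 (pos 1,3,5,7,9,11,13,15,17,19,21,23,25,27,29,31): 0⊕0⊕1⊕0⊕1⊕1⊕1⊕1⊕1⊕1⊕1⊕1⊕0⊕0⊕1⊕1 = 1
s2 (pos 2,3,6,7,10,11,14,15,18,19,22,23,26,27,30,31): 1⊕0⊕0⊕0⊕1⊕1⊕1⊕1⊕1⊕1⊕1⊕1⊕0⊕0⊕1⊕1 = 1
s4 (pos 4,5,6,7,12,13,14,15,20,21,22,23,28,29,30,31): 1⊕1⊕0⊕0⊕0⊕1⊕1⊕1⊕0⊕1⊕1⊕1⊕0⊕1⊕1⊕1 = 1
s8 (pos 8,9,10,11,12,13,14,15,24,25,26,27,28,29,30,31): 1⊕1⊕1⊕1⊕0⊕1⊕1⊕1⊕0⊕0⊕0⊕0⊕0⊕1⊕1⊕1 = 0
s16 (pos 16,17,18,19,20,21,22,23,24,25,26,27,28,29,30,31): 0⊕1⊕1⊕1⊕0⊕1⊕1⊕1⊕0⊕0⊕0⊕0⊕0⊕1⊕1⊕1 = 1
Syndrome s16…s1 = 10111 → error at position 23.
Flip position 23: 0101100111101110111011100000111 → 0101100111101110111011000000111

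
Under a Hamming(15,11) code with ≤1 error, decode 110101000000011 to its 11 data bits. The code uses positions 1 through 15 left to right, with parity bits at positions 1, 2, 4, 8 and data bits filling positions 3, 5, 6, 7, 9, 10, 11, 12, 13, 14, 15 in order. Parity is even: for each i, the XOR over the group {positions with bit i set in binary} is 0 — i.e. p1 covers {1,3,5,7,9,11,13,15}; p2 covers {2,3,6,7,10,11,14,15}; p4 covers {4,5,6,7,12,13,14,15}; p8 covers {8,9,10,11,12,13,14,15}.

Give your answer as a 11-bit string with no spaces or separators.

00100000011

s1 (pos 1,3,5,7,9,11,13,15): 1⊕0⊕0⊕0⊕0⊕0⊕0⊕1 = 0
s2 (pos 2,3,6,7,10,11,14,15): 1⊕0⊕1⊕0⊕0⊕0⊕1⊕1 = 0
s4 (pos 4,5,6,7,12,13,14,15): 1⊕0⊕1⊕0⊕0⊕0⊕1⊕1 = 0
s8 (pos 8,9,10,11,12,13,14,15): 0⊕0⊕0⊕0⊕0⊕0⊕1⊕1 = 0
Syndrome s8…s1 = 0000 → no error.
Read data bits from positions 3,5,6,7,9,10,11,12,13,14,15: 00100000011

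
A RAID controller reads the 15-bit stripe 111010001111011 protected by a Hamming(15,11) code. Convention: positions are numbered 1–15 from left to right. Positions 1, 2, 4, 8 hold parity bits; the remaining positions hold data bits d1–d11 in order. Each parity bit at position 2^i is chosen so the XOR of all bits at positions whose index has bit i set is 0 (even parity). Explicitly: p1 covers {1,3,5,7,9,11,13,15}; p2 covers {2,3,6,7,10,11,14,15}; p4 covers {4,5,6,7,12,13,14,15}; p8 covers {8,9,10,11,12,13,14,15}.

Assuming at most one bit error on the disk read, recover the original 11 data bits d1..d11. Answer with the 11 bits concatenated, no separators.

11001111011

s1 (pos 1,3,5,7,9,11,13,15): 1⊕1⊕1⊕0⊕1⊕1⊕0⊕1 = 0
s2 (pos 2,3,6,7,10,11,14,15): 1⊕1⊕0⊕0⊕1⊕1⊕1⊕1 = 0
s4 (pos 4,5,6,7,12,13,14,15): 0⊕1⊕0⊕0⊕1⊕0⊕1⊕1 = 0
s8 (pos 8,9,10,11,12,13,14,15): 0⊕1⊕1⊕1⊕1⊕0⊕1⊕1 = 0
Syndrome s8…s1 = 0000 → no error.
Read data bits from positions 3,5,6,7,9,10,11,12,13,14,15: 11001111011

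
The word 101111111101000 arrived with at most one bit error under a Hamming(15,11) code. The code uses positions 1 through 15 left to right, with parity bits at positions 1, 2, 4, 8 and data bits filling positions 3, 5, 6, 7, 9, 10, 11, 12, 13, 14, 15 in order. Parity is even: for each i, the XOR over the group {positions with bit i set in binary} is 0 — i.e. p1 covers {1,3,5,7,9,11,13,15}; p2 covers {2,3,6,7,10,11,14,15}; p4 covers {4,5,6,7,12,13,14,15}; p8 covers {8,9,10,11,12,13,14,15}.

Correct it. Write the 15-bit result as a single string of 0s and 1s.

101101111101000

s1 (pos 1,3,5,7,9,11,13,15): 1⊕1⊕1⊕1⊕1⊕0⊕0⊕0 = 1
s2 (pos 2,3,6,7,10,11,14,15): 0⊕1⊕1⊕1⊕1⊕0⊕0⊕0 = 0
s4 (pos 4,5,6,7,12,13,14,15): 1⊕1⊕1⊕1⊕1⊕0⊕0⊕0 = 1
s8 (pos 8,9,10,11,12,13,14,15): 1⊕1⊕1⊕0⊕1⊕0⊕0⊕0 = 0
Syndrome s8…s1 = 0101 → error at position 5.
Flip position 5: 101111111101000 → 101101111101000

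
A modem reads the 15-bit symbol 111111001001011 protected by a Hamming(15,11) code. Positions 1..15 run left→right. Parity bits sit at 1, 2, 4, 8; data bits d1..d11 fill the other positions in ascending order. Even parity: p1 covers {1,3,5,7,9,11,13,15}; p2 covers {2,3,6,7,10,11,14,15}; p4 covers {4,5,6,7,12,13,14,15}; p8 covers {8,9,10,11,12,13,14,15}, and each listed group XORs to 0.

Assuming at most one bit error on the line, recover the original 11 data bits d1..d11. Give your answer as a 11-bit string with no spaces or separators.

01101001011

s1 (pos 1,3,5,7,9,11,13,15): 1⊕1⊕1⊕0⊕1⊕0⊕0⊕1 = 1
s2 (pos 2,3,6,7,10,11,14,15): 1⊕1⊕1⊕0⊕0⊕0⊕1⊕1 = 1
s4 (pos 4,5,6,7,12,13,14,15): 1⊕1⊕1⊕0⊕1⊕0⊕1⊕1 = 0
s8 (pos 8,9,10,11,12,13,14,15): 0⊕1⊕0⊕0⊕1⊕0⊕1⊕1 = 0
Syndrome s8…s1 = 0011 → error at position 3.
Flip position 3: 111111001001011 → 110111001001011
Read data bits from positions 3,5,6,7,9,10,11,12,13,14,15: 01101001011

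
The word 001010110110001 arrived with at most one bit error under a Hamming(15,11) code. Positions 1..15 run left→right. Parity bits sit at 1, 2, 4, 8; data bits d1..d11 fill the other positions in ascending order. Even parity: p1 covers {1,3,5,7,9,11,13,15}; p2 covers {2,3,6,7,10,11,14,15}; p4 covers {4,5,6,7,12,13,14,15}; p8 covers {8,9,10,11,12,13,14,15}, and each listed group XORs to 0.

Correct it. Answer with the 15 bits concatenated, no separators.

001010010110001

s1 (pos 1,3,5,7,9,11,13,15): 0⊕1⊕1⊕1⊕0⊕1⊕0⊕1 = 1
s2 (pos 2,3,6,7,10,11,14,15): 0⊕1⊕0⊕1⊕1⊕1⊕0⊕1 = 1
s4 (pos 4,5,6,7,12,13,14,15): 0⊕1⊕0⊕1⊕0⊕0⊕0⊕1 = 1
s8 (pos 8,9,10,11,12,13,14,15): 1⊕0⊕1⊕1⊕0⊕0⊕0⊕1 = 0
Syndrome s8…s1 = 0111 → error at position 7.
Flip position 7: 001010110110001 → 001010010110001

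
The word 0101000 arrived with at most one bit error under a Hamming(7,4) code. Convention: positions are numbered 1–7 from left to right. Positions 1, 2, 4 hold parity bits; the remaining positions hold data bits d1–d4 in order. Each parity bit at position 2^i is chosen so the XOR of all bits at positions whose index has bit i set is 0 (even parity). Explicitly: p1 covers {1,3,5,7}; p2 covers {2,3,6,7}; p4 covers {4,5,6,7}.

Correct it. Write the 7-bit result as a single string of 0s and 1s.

s1 (pos 1,3,5,7): 0⊕0⊕0⊕0 = 0
s2 (pos 2,3,6,7): 1⊕0⊕0⊕0 = 1
s4 (pos 4,5,6,7): 1⊕0⊕0⊕0 = 1
Syndrome s4…s1 = 110 → error at position 6.
Flip position 6: 0101000 → 0101010

0101010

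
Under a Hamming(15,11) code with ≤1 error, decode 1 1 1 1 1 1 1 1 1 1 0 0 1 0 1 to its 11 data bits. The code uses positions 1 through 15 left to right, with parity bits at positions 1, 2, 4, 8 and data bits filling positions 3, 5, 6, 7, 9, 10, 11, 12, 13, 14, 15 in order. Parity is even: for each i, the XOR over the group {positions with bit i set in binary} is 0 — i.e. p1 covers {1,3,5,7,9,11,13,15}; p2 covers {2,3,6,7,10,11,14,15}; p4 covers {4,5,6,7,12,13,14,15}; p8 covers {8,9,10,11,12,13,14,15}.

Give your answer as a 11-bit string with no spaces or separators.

11110100101

s1 (pos 1,3,5,7,9,11,13,15): 1⊕1⊕1⊕1⊕1⊕0⊕1⊕1 = 1
s2 (pos 2,3,6,7,10,11,14,15): 1⊕1⊕1⊕1⊕1⊕0⊕0⊕1 = 0
s4 (pos 4,5,6,7,12,13,14,15): 1⊕1⊕1⊕1⊕0⊕1⊕0⊕1 = 0
s8 (pos 8,9,10,11,12,13,14,15): 1⊕1⊕1⊕0⊕0⊕1⊕0⊕1 = 1
Syndrome s8…s1 = 1001 → error at position 9.
Flip position 9: 111111111100101 → 111111110100101
Read data bits from positions 3,5,6,7,9,10,11,12,13,14,15: 11110100101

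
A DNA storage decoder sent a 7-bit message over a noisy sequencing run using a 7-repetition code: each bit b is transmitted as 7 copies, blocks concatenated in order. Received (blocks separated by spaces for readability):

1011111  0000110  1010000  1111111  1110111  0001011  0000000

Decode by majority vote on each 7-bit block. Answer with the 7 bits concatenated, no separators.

1001100

Block 1 (1011111): 6 ones → 1
Block 2 (0000110): 2 ones → 0
Block 3 (1010000): 2 ones → 0
Block 4 (1111111): 7 ones → 1
Block 5 (1110111): 6 ones → 1
Block 6 (0001011): 3 ones → 0
Block 7 (0000000): 0 ones → 0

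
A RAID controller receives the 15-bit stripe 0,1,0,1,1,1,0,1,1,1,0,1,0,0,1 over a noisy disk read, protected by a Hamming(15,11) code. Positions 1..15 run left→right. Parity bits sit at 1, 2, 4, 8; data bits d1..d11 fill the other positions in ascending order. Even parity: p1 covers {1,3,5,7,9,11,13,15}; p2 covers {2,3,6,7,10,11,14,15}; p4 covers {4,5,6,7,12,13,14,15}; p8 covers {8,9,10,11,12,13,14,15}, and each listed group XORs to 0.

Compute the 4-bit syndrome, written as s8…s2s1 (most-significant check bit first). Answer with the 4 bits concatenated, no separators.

1101

s1 (pos 1,3,5,7,9,11,13,15): 0⊕0⊕1⊕0⊕1⊕0⊕0⊕1 = 1
s2 (pos 2,3,6,7,10,11,14,15): 1⊕0⊕1⊕0⊕1⊕0⊕0⊕1 = 0
s4 (pos 4,5,6,7,12,13,14,15): 1⊕1⊕1⊕0⊕1⊕0⊕0⊕1 = 1
s8 (pos 8,9,10,11,12,13,14,15): 1⊕1⊕1⊕0⊕1⊕0⊕0⊕1 = 1
Syndrome s8…s1 = 1101 → error at position 13.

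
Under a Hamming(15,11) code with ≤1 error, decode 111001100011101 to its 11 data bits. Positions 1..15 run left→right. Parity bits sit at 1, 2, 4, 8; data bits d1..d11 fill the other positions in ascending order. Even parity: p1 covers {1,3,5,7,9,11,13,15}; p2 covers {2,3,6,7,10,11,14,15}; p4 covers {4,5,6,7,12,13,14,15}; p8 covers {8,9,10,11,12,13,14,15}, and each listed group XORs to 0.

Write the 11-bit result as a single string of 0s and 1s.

10110011101

s1 (pos 1,3,5,7,9,11,13,15): 1⊕1⊕0⊕1⊕0⊕1⊕1⊕1 = 0
s2 (pos 2,3,6,7,10,11,14,15): 1⊕1⊕1⊕1⊕0⊕1⊕0⊕1 = 0
s4 (pos 4,5,6,7,12,13,14,15): 0⊕0⊕1⊕1⊕1⊕1⊕0⊕1 = 1
s8 (pos 8,9,10,11,12,13,14,15): 0⊕0⊕0⊕1⊕1⊕1⊕0⊕1 = 0
Syndrome s8…s1 = 0100 → error at position 4.
Flip position 4: 111001100011101 → 111101100011101
Read data bits from positions 3,5,6,7,9,10,11,12,13,14,15: 10110011101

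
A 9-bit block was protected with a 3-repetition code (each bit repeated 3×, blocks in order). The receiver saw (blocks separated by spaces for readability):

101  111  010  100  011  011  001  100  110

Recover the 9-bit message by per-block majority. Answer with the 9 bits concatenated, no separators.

110011001

Block 1 (101): 2 ones → 1
Block 2 (111): 3 ones → 1
Block 3 (010): 1 one → 0
Block 4 (100): 1 one → 0
Block 5 (011): 2 ones → 1
Block 6 (011): 2 ones → 1
Block 7 (001): 1 one → 0
Block 8 (100): 1 one → 0
Block 9 (110): 2 ones → 1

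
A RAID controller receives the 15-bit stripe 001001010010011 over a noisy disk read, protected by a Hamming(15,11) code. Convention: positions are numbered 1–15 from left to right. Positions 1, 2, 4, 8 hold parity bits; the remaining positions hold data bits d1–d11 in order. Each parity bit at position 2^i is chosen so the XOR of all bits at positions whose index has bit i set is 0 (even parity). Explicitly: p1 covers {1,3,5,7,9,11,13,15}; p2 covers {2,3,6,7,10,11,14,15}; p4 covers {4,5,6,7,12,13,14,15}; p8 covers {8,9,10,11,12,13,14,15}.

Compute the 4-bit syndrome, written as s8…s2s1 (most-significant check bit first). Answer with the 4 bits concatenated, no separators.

s1 (pos 1,3,5,7,9,11,13,15): 0⊕1⊕0⊕0⊕0⊕1⊕0⊕1 = 1
s2 (pos 2,3,6,7,10,11,14,15): 0⊕1⊕1⊕0⊕0⊕1⊕1⊕1 = 1
s4 (pos 4,5,6,7,12,13,14,15): 0⊕0⊕1⊕0⊕0⊕0⊕1⊕1 = 1
s8 (pos 8,9,10,11,12,13,14,15): 1⊕0⊕0⊕1⊕0⊕0⊕1⊕1 = 0
Syndrome s8…s1 = 0111 → error at position 7.

0111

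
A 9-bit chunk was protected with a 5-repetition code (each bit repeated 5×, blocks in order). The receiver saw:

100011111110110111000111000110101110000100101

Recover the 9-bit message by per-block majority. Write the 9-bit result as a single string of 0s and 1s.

011110100

Block 1 (10001): 2 ones → 0
Block 2 (11111): 5 ones → 1
Block 3 (10110): 3 ones → 1
Block 4 (11100): 3 ones → 1
Block 5 (01110): 3 ones → 1
Block 6 (00110): 2 ones → 0
Block 7 (10111): 4 ones → 1
Block 8 (00001): 1 one → 0
Block 9 (00101): 2 ones → 0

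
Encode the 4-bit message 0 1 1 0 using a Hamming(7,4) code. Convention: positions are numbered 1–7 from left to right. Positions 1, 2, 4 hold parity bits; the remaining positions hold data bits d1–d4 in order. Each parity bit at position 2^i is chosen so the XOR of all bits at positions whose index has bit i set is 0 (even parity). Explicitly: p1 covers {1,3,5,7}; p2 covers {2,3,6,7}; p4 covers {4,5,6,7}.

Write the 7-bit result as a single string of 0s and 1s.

Place data at non-parity positions: p1 p2 0 p4 1 1 0
p1 (pos 1,3,5,7): XOR of data positions = 0⊕1⊕0 = 1
p2 (pos 2,3,6,7): XOR of data positions = 0⊕1⊕0 = 1
p4 (pos 4,5,6,7): XOR of data positions = 1⊕1⊕0 = 0
Codeword: 1100110

1100110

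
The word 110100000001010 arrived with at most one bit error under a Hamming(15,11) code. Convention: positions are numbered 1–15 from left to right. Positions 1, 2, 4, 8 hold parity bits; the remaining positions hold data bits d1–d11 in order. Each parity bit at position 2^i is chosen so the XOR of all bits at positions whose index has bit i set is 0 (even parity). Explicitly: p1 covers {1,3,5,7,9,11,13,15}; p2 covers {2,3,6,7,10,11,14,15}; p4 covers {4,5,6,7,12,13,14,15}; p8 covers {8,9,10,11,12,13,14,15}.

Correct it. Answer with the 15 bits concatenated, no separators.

110110000001010

s1 (pos 1,3,5,7,9,11,13,15): 1⊕0⊕0⊕0⊕0⊕0⊕0⊕0 = 1
s2 (pos 2,3,6,7,10,11,14,15): 1⊕0⊕0⊕0⊕0⊕0⊕1⊕0 = 0
s4 (pos 4,5,6,7,12,13,14,15): 1⊕0⊕0⊕0⊕1⊕0⊕1⊕0 = 1
s8 (pos 8,9,10,11,12,13,14,15): 0⊕0⊕0⊕0⊕1⊕0⊕1⊕0 = 0
Syndrome s8…s1 = 0101 → error at position 5.
Flip position 5: 110100000001010 → 110110000001010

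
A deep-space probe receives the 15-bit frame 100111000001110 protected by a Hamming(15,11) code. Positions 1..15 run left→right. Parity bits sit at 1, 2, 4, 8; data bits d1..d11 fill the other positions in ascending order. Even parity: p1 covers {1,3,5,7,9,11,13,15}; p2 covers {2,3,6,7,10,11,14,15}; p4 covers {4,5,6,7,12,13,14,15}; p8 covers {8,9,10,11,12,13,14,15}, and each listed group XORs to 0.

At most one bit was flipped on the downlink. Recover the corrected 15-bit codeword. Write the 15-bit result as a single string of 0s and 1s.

100111001001110

s1 (pos 1,3,5,7,9,11,13,15): 1⊕0⊕1⊕0⊕0⊕0⊕1⊕0 = 1
s2 (pos 2,3,6,7,10,11,14,15): 0⊕0⊕1⊕0⊕0⊕0⊕1⊕0 = 0
s4 (pos 4,5,6,7,12,13,14,15): 1⊕1⊕1⊕0⊕1⊕1⊕1⊕0 = 0
s8 (pos 8,9,10,11,12,13,14,15): 0⊕0⊕0⊕0⊕1⊕1⊕1⊕0 = 1
Syndrome s8…s1 = 1001 → error at position 9.
Flip position 9: 100111000001110 → 100111001001110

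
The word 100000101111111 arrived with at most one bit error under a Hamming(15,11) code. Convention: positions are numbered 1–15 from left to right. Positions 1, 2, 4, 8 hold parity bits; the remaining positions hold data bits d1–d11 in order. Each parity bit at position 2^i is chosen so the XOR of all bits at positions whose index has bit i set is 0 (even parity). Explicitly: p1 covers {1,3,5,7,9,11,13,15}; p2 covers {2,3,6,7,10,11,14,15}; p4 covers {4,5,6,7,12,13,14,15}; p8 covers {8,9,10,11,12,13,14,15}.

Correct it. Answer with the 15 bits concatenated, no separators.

100000101111101

s1 (pos 1,3,5,7,9,11,13,15): 1⊕0⊕0⊕1⊕1⊕1⊕1⊕1 = 0
s2 (pos 2,3,6,7,10,11,14,15): 0⊕0⊕0⊕1⊕1⊕1⊕1⊕1 = 1
s4 (pos 4,5,6,7,12,13,14,15): 0⊕0⊕0⊕1⊕1⊕1⊕1⊕1 = 1
s8 (pos 8,9,10,11,12,13,14,15): 0⊕1⊕1⊕1⊕1⊕1⊕1⊕1 = 1
Syndrome s8…s1 = 1110 → error at position 14.
Flip position 14: 100000101111111 → 100000101111101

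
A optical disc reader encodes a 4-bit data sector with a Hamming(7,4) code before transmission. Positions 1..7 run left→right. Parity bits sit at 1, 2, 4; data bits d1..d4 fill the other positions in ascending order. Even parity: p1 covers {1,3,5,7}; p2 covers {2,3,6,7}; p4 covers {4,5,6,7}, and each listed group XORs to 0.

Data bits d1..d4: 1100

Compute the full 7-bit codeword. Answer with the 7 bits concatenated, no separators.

Place data at non-parity positions: p1 p2 1 p4 1 0 0
p1 (pos 1,3,5,7): XOR of data positions = 1⊕1⊕0 = 0
p2 (pos 2,3,6,7): XOR of data positions = 1⊕0⊕0 = 1
p4 (pos 4,5,6,7): XOR of data positions = 1⊕0⊕0 = 1
Codeword: 0111100

0111100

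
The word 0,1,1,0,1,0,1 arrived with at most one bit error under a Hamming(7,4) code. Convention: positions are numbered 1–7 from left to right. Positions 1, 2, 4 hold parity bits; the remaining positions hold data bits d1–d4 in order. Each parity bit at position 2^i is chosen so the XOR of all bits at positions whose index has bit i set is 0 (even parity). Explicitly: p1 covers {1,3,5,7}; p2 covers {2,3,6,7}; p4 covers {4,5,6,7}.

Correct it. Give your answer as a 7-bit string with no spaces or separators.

0100101

s1 (pos 1,3,5,7): 0⊕1⊕1⊕1 = 1
s2 (pos 2,3,6,7): 1⊕1⊕0⊕1 = 1
s4 (pos 4,5,6,7): 0⊕1⊕0⊕1 = 0
Syndrome s4…s1 = 011 → error at position 3.
Flip position 3: 0110101 → 0100101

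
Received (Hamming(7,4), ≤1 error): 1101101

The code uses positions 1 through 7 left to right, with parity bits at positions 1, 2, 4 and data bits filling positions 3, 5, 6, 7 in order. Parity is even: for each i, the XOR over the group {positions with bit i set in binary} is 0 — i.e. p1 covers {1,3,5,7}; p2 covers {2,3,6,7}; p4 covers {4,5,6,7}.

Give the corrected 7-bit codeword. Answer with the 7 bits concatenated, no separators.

s1 (pos 1,3,5,7): 1⊕0⊕1⊕1 = 1
s2 (pos 2,3,6,7): 1⊕0⊕0⊕1 = 0
s4 (pos 4,5,6,7): 1⊕1⊕0⊕1 = 1
Syndrome s4…s1 = 101 → error at position 5.
Flip position 5: 1101101 → 1101001

1101001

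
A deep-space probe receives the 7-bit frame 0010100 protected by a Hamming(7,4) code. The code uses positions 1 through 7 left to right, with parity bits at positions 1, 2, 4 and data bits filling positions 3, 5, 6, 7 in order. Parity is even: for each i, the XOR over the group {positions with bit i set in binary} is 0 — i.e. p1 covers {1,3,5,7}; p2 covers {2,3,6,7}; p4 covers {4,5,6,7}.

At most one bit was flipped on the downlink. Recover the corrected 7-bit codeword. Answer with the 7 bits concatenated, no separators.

s1 (pos 1,3,5,7): 0⊕1⊕1⊕0 = 0
s2 (pos 2,3,6,7): 0⊕1⊕0⊕0 = 1
s4 (pos 4,5,6,7): 0⊕1⊕0⊕0 = 1
Syndrome s4…s1 = 110 → error at position 6.
Flip position 6: 0010100 → 0010110

0010110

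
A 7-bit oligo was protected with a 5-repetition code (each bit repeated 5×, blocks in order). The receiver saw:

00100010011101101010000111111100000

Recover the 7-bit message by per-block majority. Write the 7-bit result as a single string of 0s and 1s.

Block 1 (00100): 1 one → 0
Block 2 (01001): 2 ones → 0
Block 3 (11011): 4 ones → 1
Block 4 (01010): 2 ones → 0
Block 5 (00011): 2 ones → 0
Block 6 (11111): 5 ones → 1
Block 7 (00000): 0 ones → 0

0010010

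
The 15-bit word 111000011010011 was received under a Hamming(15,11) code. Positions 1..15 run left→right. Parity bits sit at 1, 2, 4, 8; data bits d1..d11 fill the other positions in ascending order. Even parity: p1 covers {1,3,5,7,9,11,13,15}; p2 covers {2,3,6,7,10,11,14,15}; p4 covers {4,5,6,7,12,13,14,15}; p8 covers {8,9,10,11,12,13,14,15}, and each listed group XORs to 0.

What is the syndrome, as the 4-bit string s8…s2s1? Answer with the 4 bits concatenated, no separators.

1011

s1 (pos 1,3,5,7,9,11,13,15): 1⊕1⊕0⊕0⊕1⊕1⊕0⊕1 = 1
s2 (pos 2,3,6,7,10,11,14,15): 1⊕1⊕0⊕0⊕0⊕1⊕1⊕1 = 1
s4 (pos 4,5,6,7,12,13,14,15): 0⊕0⊕0⊕0⊕0⊕0⊕1⊕1 = 0
s8 (pos 8,9,10,11,12,13,14,15): 1⊕1⊕0⊕1⊕0⊕0⊕1⊕1 = 1
Syndrome s8…s1 = 1011 → error at position 11.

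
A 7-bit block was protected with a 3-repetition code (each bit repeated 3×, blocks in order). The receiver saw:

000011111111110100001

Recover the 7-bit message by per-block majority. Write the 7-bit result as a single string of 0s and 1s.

0111100

Block 1 (000): 0 ones → 0
Block 2 (011): 2 ones → 1
Block 3 (111): 3 ones → 1
Block 4 (111): 3 ones → 1
Block 5 (110): 2 ones → 1
Block 6 (100): 1 one → 0
Block 7 (001): 1 one → 0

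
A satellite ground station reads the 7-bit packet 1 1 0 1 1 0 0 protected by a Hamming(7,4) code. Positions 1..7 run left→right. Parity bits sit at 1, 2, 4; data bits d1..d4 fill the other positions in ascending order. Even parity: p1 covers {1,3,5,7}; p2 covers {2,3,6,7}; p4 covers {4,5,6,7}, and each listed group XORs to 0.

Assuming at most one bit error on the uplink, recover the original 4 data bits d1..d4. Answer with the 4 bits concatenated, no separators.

s1 (pos 1,3,5,7): 1⊕0⊕1⊕0 = 0
s2 (pos 2,3,6,7): 1⊕0⊕0⊕0 = 1
s4 (pos 4,5,6,7): 1⊕1⊕0⊕0 = 0
Syndrome s4…s1 = 010 → error at position 2.
Flip position 2: 1101100 → 1001100
Read data bits from positions 3,5,6,7: 0100

0100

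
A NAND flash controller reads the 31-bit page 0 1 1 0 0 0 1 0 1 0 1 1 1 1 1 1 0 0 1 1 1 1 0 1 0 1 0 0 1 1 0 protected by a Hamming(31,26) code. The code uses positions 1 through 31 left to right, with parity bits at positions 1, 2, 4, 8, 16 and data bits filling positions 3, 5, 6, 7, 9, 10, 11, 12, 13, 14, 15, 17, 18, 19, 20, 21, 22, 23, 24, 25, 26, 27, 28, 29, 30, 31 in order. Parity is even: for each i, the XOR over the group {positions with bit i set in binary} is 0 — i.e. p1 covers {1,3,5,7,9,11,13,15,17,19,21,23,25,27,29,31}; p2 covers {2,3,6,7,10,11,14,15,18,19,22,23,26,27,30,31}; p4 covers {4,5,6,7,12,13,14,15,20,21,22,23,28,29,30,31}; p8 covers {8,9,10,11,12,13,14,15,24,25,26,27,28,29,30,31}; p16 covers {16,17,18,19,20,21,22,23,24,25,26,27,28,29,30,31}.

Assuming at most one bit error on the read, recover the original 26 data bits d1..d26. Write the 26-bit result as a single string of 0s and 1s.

10011011111101111010100110

s1 (pos 1,3,5,7,9,11,13,15,17,19,21,23,25,27,29,31): 0⊕1⊕0⊕1⊕1⊕1⊕1⊕1⊕0⊕1⊕1⊕0⊕0⊕0⊕1⊕0 = 1
s2 (pos 2,3,6,7,10,11,14,15,18,19,22,23,26,27,30,31): 1⊕1⊕0⊕1⊕0⊕1⊕1⊕1⊕0⊕1⊕1⊕0⊕1⊕0⊕1⊕0 = 0
s4 (pos 4,5,6,7,12,13,14,15,20,21,22,23,28,29,30,31): 0⊕0⊕0⊕1⊕1⊕1⊕1⊕1⊕1⊕1⊕1⊕0⊕0⊕1⊕1⊕0 = 0
s8 (pos 8,9,10,11,12,13,14,15,24,25,26,27,28,29,30,31): 0⊕1⊕0⊕1⊕1⊕1⊕1⊕1⊕1⊕0⊕1⊕0⊕0⊕1⊕1⊕0 = 0
s16 (pos 16,17,18,19,20,21,22,23,24,25,26,27,28,29,30,31): 1⊕0⊕0⊕1⊕1⊕1⊕1⊕0⊕1⊕0⊕1⊕0⊕0⊕1⊕1⊕0 = 1
Syndrome s16…s1 = 10001 → error at position 17.
Flip position 17: 0110001010111111001111010100110 → 0110001010111111101111010100110
Read data bits from positions 3,5,6,7,9,10,11,12,13,14,15,17,18,19,20,21,22,23,24,25,26,27,28,29,30,31: 10011011111101111010100110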